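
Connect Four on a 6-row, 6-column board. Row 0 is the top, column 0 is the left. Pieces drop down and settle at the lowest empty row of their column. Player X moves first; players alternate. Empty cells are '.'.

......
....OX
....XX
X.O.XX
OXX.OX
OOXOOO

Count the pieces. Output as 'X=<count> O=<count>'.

X=10 O=9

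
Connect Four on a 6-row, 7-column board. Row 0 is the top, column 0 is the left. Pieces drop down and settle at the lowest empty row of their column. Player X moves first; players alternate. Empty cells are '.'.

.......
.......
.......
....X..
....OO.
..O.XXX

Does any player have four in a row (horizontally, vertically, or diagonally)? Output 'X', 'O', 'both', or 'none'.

none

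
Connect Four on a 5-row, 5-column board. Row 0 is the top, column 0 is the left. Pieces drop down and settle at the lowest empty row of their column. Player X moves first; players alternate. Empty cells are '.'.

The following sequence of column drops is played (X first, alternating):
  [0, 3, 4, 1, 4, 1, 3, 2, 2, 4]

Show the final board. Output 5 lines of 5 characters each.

Answer: .....
.....
....O
.OXXX
XOOOX

Derivation:
Move 1: X drops in col 0, lands at row 4
Move 2: O drops in col 3, lands at row 4
Move 3: X drops in col 4, lands at row 4
Move 4: O drops in col 1, lands at row 4
Move 5: X drops in col 4, lands at row 3
Move 6: O drops in col 1, lands at row 3
Move 7: X drops in col 3, lands at row 3
Move 8: O drops in col 2, lands at row 4
Move 9: X drops in col 2, lands at row 3
Move 10: O drops in col 4, lands at row 2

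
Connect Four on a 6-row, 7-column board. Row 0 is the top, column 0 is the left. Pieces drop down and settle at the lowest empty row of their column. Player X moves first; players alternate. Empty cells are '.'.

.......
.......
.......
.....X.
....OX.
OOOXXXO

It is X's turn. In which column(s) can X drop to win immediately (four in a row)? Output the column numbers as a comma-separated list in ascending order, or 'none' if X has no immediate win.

Answer: 5

Derivation:
col 0: drop X → no win
col 1: drop X → no win
col 2: drop X → no win
col 3: drop X → no win
col 4: drop X → no win
col 5: drop X → WIN!
col 6: drop X → no win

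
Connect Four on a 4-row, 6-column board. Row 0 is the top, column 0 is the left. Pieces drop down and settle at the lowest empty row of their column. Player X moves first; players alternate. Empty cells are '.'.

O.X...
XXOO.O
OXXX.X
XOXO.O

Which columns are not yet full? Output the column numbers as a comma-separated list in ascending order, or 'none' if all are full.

col 0: top cell = 'O' → FULL
col 1: top cell = '.' → open
col 2: top cell = 'X' → FULL
col 3: top cell = '.' → open
col 4: top cell = '.' → open
col 5: top cell = '.' → open

Answer: 1,3,4,5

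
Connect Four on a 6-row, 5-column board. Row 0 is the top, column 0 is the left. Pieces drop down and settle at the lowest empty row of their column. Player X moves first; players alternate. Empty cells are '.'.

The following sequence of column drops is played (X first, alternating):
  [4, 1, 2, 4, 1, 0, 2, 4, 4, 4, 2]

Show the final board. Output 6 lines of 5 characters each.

Move 1: X drops in col 4, lands at row 5
Move 2: O drops in col 1, lands at row 5
Move 3: X drops in col 2, lands at row 5
Move 4: O drops in col 4, lands at row 4
Move 5: X drops in col 1, lands at row 4
Move 6: O drops in col 0, lands at row 5
Move 7: X drops in col 2, lands at row 4
Move 8: O drops in col 4, lands at row 3
Move 9: X drops in col 4, lands at row 2
Move 10: O drops in col 4, lands at row 1
Move 11: X drops in col 2, lands at row 3

Answer: .....
....O
....X
..X.O
.XX.O
OOX.X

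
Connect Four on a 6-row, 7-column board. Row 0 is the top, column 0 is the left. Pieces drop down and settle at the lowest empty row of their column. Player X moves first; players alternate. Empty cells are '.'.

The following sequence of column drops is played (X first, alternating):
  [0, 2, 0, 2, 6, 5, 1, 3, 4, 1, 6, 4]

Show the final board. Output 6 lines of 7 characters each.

Move 1: X drops in col 0, lands at row 5
Move 2: O drops in col 2, lands at row 5
Move 3: X drops in col 0, lands at row 4
Move 4: O drops in col 2, lands at row 4
Move 5: X drops in col 6, lands at row 5
Move 6: O drops in col 5, lands at row 5
Move 7: X drops in col 1, lands at row 5
Move 8: O drops in col 3, lands at row 5
Move 9: X drops in col 4, lands at row 5
Move 10: O drops in col 1, lands at row 4
Move 11: X drops in col 6, lands at row 4
Move 12: O drops in col 4, lands at row 4

Answer: .......
.......
.......
.......
XOO.O.X
XXOOXOX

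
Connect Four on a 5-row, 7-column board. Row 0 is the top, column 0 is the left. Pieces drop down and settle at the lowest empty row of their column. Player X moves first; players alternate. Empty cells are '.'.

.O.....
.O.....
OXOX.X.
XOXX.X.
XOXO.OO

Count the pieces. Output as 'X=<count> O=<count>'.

X=9 O=9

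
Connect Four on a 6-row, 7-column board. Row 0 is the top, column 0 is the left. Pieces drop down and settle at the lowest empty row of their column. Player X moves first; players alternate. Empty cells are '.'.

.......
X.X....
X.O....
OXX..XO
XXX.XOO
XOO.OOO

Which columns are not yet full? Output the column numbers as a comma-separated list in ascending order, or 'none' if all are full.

Answer: 0,1,2,3,4,5,6

Derivation:
col 0: top cell = '.' → open
col 1: top cell = '.' → open
col 2: top cell = '.' → open
col 3: top cell = '.' → open
col 4: top cell = '.' → open
col 5: top cell = '.' → open
col 6: top cell = '.' → open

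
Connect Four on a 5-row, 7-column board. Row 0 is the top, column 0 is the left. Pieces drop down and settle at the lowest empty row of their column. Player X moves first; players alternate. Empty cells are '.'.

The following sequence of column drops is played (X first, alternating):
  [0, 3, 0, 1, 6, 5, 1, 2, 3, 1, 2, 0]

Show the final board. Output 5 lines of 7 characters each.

Answer: .......
.......
OO.....
XXXX...
XOOO.OX

Derivation:
Move 1: X drops in col 0, lands at row 4
Move 2: O drops in col 3, lands at row 4
Move 3: X drops in col 0, lands at row 3
Move 4: O drops in col 1, lands at row 4
Move 5: X drops in col 6, lands at row 4
Move 6: O drops in col 5, lands at row 4
Move 7: X drops in col 1, lands at row 3
Move 8: O drops in col 2, lands at row 4
Move 9: X drops in col 3, lands at row 3
Move 10: O drops in col 1, lands at row 2
Move 11: X drops in col 2, lands at row 3
Move 12: O drops in col 0, lands at row 2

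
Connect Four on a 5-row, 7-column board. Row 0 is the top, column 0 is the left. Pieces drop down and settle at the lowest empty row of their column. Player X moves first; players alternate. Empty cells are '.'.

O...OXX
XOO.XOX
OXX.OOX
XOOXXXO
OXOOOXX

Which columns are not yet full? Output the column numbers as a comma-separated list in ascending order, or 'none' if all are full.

col 0: top cell = 'O' → FULL
col 1: top cell = '.' → open
col 2: top cell = '.' → open
col 3: top cell = '.' → open
col 4: top cell = 'O' → FULL
col 5: top cell = 'X' → FULL
col 6: top cell = 'X' → FULL

Answer: 1,2,3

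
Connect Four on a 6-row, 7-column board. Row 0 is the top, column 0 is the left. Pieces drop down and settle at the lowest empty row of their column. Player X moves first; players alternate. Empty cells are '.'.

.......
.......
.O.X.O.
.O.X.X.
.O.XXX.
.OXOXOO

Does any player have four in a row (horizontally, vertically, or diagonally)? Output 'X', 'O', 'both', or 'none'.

O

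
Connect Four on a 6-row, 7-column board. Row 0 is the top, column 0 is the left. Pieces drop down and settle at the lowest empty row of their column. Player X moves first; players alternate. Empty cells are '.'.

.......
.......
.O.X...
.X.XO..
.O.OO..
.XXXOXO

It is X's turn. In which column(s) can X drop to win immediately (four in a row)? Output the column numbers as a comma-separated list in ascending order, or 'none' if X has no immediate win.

Answer: 0

Derivation:
col 0: drop X → WIN!
col 1: drop X → no win
col 2: drop X → no win
col 3: drop X → no win
col 4: drop X → no win
col 5: drop X → no win
col 6: drop X → no win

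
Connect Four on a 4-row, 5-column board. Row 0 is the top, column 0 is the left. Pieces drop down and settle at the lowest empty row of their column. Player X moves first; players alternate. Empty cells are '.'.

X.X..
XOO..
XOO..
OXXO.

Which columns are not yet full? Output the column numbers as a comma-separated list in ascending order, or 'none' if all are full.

col 0: top cell = 'X' → FULL
col 1: top cell = '.' → open
col 2: top cell = 'X' → FULL
col 3: top cell = '.' → open
col 4: top cell = '.' → open

Answer: 1,3,4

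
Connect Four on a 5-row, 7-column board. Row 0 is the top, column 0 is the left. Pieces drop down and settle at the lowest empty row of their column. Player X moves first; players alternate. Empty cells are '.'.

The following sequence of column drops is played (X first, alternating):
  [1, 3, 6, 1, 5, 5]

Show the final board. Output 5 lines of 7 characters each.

Move 1: X drops in col 1, lands at row 4
Move 2: O drops in col 3, lands at row 4
Move 3: X drops in col 6, lands at row 4
Move 4: O drops in col 1, lands at row 3
Move 5: X drops in col 5, lands at row 4
Move 6: O drops in col 5, lands at row 3

Answer: .......
.......
.......
.O...O.
.X.O.XX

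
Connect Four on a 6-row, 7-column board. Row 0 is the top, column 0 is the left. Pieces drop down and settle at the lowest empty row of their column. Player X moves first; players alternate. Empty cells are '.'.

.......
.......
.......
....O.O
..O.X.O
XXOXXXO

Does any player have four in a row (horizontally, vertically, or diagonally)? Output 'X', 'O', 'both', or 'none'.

none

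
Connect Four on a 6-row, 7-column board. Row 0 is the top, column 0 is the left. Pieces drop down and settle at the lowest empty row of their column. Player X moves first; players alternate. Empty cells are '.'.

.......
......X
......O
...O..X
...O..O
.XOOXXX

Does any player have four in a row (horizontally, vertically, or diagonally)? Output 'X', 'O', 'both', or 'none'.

none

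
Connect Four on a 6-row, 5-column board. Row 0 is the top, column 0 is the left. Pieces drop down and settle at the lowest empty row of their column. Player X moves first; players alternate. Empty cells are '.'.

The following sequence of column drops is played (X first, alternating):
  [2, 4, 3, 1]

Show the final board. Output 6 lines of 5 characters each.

Move 1: X drops in col 2, lands at row 5
Move 2: O drops in col 4, lands at row 5
Move 3: X drops in col 3, lands at row 5
Move 4: O drops in col 1, lands at row 5

Answer: .....
.....
.....
.....
.....
.OXXO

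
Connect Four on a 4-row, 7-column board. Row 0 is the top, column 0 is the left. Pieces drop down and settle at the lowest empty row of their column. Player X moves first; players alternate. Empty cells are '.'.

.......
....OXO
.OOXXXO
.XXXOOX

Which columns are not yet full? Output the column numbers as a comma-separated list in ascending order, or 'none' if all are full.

col 0: top cell = '.' → open
col 1: top cell = '.' → open
col 2: top cell = '.' → open
col 3: top cell = '.' → open
col 4: top cell = '.' → open
col 5: top cell = '.' → open
col 6: top cell = '.' → open

Answer: 0,1,2,3,4,5,6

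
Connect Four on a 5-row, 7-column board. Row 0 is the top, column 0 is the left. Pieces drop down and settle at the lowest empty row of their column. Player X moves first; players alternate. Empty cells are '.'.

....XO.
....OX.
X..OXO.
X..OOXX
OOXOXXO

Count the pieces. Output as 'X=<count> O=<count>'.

X=10 O=10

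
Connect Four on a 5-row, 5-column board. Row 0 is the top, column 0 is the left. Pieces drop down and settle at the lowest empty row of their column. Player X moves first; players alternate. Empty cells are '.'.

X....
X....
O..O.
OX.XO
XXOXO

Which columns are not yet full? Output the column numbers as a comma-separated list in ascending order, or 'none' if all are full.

col 0: top cell = 'X' → FULL
col 1: top cell = '.' → open
col 2: top cell = '.' → open
col 3: top cell = '.' → open
col 4: top cell = '.' → open

Answer: 1,2,3,4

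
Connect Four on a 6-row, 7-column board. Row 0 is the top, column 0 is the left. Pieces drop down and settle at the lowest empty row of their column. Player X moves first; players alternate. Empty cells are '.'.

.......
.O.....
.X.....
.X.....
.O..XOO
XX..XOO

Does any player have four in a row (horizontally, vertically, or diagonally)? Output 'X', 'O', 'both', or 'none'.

none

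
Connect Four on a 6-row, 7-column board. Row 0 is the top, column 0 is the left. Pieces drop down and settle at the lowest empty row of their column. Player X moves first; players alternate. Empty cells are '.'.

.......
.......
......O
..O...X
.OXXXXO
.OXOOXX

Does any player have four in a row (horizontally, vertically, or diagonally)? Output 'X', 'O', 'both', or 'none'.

X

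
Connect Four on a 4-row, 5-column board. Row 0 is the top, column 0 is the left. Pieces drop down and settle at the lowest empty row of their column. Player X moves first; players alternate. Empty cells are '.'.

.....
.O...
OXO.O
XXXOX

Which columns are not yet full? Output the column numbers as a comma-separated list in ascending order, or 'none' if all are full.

Answer: 0,1,2,3,4

Derivation:
col 0: top cell = '.' → open
col 1: top cell = '.' → open
col 2: top cell = '.' → open
col 3: top cell = '.' → open
col 4: top cell = '.' → open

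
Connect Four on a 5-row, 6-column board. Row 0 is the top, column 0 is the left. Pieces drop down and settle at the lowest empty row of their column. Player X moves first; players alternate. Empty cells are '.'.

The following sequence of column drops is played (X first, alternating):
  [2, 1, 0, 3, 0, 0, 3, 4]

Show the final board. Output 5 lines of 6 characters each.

Move 1: X drops in col 2, lands at row 4
Move 2: O drops in col 1, lands at row 4
Move 3: X drops in col 0, lands at row 4
Move 4: O drops in col 3, lands at row 4
Move 5: X drops in col 0, lands at row 3
Move 6: O drops in col 0, lands at row 2
Move 7: X drops in col 3, lands at row 3
Move 8: O drops in col 4, lands at row 4

Answer: ......
......
O.....
X..X..
XOXOO.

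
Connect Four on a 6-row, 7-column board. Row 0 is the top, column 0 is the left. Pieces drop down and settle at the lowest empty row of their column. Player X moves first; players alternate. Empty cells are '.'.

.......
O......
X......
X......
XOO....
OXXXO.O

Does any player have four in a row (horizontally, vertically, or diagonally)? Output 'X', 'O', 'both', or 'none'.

none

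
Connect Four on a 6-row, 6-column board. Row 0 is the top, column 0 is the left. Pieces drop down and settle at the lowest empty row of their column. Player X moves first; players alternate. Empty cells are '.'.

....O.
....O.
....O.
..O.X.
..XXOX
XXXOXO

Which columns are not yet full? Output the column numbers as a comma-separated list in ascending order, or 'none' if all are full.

col 0: top cell = '.' → open
col 1: top cell = '.' → open
col 2: top cell = '.' → open
col 3: top cell = '.' → open
col 4: top cell = 'O' → FULL
col 5: top cell = '.' → open

Answer: 0,1,2,3,5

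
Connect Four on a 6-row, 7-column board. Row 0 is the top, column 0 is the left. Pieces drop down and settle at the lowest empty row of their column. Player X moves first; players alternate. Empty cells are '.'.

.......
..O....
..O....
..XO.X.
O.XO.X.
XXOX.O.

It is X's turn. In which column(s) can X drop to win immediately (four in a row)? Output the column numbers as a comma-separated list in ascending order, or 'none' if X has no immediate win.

Answer: none

Derivation:
col 0: drop X → no win
col 1: drop X → no win
col 2: drop X → no win
col 3: drop X → no win
col 4: drop X → no win
col 5: drop X → no win
col 6: drop X → no win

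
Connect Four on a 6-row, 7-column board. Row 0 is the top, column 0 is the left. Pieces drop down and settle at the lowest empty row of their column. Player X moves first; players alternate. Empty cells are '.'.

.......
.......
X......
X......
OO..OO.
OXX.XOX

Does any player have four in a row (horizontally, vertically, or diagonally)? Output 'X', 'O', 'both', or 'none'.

none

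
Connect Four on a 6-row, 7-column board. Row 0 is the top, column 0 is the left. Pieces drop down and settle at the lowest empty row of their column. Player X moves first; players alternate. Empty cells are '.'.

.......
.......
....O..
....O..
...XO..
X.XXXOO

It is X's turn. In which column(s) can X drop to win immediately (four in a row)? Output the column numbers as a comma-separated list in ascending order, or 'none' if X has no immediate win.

Answer: 1

Derivation:
col 0: drop X → no win
col 1: drop X → WIN!
col 2: drop X → no win
col 3: drop X → no win
col 4: drop X → no win
col 5: drop X → no win
col 6: drop X → no win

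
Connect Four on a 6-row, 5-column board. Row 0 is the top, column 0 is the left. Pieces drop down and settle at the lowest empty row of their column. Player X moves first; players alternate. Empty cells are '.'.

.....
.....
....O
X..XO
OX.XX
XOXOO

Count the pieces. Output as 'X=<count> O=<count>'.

X=7 O=6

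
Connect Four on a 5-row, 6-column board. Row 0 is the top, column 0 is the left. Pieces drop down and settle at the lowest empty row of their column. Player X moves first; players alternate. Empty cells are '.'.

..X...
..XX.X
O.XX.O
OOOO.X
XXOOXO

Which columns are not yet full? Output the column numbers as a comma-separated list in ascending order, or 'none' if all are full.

col 0: top cell = '.' → open
col 1: top cell = '.' → open
col 2: top cell = 'X' → FULL
col 3: top cell = '.' → open
col 4: top cell = '.' → open
col 5: top cell = '.' → open

Answer: 0,1,3,4,5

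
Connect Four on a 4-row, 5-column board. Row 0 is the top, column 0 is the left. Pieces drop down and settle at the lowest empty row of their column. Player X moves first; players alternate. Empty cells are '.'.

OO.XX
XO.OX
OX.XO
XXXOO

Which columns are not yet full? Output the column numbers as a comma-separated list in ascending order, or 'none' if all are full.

col 0: top cell = 'O' → FULL
col 1: top cell = 'O' → FULL
col 2: top cell = '.' → open
col 3: top cell = 'X' → FULL
col 4: top cell = 'X' → FULL

Answer: 2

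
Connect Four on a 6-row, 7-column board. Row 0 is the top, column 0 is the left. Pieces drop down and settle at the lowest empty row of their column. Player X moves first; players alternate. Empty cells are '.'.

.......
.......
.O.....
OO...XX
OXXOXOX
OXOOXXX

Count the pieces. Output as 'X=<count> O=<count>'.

X=10 O=9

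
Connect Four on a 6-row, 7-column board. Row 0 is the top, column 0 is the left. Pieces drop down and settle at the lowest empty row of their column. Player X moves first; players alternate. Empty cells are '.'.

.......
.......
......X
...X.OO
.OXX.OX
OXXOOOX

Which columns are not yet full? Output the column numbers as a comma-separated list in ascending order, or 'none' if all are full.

Answer: 0,1,2,3,4,5,6

Derivation:
col 0: top cell = '.' → open
col 1: top cell = '.' → open
col 2: top cell = '.' → open
col 3: top cell = '.' → open
col 4: top cell = '.' → open
col 5: top cell = '.' → open
col 6: top cell = '.' → open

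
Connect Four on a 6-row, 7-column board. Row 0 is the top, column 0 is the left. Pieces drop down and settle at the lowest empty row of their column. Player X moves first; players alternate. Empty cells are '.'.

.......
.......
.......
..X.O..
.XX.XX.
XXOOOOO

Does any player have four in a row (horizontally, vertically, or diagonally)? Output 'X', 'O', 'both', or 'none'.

O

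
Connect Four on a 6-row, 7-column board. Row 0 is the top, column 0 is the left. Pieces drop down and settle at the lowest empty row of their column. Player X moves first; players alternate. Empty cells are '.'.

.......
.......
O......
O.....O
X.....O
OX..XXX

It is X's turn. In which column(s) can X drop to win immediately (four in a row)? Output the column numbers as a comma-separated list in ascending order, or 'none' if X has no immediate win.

Answer: 3

Derivation:
col 0: drop X → no win
col 1: drop X → no win
col 2: drop X → no win
col 3: drop X → WIN!
col 4: drop X → no win
col 5: drop X → no win
col 6: drop X → no win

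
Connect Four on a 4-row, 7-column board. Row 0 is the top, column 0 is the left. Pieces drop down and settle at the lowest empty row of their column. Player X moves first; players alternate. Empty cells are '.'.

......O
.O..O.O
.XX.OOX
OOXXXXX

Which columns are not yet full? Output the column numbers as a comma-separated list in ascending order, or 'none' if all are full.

col 0: top cell = '.' → open
col 1: top cell = '.' → open
col 2: top cell = '.' → open
col 3: top cell = '.' → open
col 4: top cell = '.' → open
col 5: top cell = '.' → open
col 6: top cell = 'O' → FULL

Answer: 0,1,2,3,4,5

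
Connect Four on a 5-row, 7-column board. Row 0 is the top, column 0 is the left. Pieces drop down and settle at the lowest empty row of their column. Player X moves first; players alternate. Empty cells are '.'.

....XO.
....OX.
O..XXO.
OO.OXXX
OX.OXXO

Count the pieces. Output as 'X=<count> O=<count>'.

X=10 O=10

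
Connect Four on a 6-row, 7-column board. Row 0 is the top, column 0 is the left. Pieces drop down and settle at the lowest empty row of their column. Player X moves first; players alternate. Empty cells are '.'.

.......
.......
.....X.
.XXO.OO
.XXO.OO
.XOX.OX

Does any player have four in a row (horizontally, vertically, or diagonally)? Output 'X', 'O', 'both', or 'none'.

none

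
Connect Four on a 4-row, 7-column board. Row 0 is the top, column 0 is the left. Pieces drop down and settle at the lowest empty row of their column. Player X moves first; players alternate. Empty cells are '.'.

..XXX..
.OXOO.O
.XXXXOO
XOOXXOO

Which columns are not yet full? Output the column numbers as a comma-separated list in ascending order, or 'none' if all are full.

col 0: top cell = '.' → open
col 1: top cell = '.' → open
col 2: top cell = 'X' → FULL
col 3: top cell = 'X' → FULL
col 4: top cell = 'X' → FULL
col 5: top cell = '.' → open
col 6: top cell = '.' → open

Answer: 0,1,5,6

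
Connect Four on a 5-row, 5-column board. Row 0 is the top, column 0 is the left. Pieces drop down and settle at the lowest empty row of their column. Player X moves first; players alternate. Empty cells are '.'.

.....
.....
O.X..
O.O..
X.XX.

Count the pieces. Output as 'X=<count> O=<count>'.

X=4 O=3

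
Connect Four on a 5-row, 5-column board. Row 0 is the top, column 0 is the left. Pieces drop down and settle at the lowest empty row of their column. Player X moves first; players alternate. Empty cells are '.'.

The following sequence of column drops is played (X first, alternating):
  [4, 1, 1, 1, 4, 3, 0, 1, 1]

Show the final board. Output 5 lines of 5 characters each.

Move 1: X drops in col 4, lands at row 4
Move 2: O drops in col 1, lands at row 4
Move 3: X drops in col 1, lands at row 3
Move 4: O drops in col 1, lands at row 2
Move 5: X drops in col 4, lands at row 3
Move 6: O drops in col 3, lands at row 4
Move 7: X drops in col 0, lands at row 4
Move 8: O drops in col 1, lands at row 1
Move 9: X drops in col 1, lands at row 0

Answer: .X...
.O...
.O...
.X..X
XO.OX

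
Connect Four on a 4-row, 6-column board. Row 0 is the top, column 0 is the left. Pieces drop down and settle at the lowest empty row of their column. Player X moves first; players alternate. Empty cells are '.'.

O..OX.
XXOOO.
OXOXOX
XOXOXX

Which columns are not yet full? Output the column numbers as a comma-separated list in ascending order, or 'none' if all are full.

Answer: 1,2,5

Derivation:
col 0: top cell = 'O' → FULL
col 1: top cell = '.' → open
col 2: top cell = '.' → open
col 3: top cell = 'O' → FULL
col 4: top cell = 'X' → FULL
col 5: top cell = '.' → open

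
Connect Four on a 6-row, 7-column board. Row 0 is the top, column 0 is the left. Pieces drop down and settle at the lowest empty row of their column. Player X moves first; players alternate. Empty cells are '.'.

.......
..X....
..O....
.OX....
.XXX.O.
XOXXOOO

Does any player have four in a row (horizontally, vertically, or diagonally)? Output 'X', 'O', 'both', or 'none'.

none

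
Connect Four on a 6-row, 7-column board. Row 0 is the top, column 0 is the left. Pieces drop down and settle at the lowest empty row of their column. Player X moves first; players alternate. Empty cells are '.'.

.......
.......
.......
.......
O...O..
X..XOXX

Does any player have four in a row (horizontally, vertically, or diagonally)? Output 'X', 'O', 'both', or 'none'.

none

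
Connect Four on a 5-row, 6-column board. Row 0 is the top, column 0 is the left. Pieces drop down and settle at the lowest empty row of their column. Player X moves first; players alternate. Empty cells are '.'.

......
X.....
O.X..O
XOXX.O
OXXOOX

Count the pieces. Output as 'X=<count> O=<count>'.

X=8 O=7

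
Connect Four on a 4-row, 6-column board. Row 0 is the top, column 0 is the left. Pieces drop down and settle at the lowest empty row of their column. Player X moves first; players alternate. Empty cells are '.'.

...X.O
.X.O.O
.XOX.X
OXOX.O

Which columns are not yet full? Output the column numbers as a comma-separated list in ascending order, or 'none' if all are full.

Answer: 0,1,2,4

Derivation:
col 0: top cell = '.' → open
col 1: top cell = '.' → open
col 2: top cell = '.' → open
col 3: top cell = 'X' → FULL
col 4: top cell = '.' → open
col 5: top cell = 'O' → FULL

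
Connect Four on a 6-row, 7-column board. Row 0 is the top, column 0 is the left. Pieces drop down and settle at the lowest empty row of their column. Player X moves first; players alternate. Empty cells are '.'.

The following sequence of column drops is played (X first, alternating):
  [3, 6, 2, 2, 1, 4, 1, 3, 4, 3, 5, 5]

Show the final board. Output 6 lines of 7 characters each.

Move 1: X drops in col 3, lands at row 5
Move 2: O drops in col 6, lands at row 5
Move 3: X drops in col 2, lands at row 5
Move 4: O drops in col 2, lands at row 4
Move 5: X drops in col 1, lands at row 5
Move 6: O drops in col 4, lands at row 5
Move 7: X drops in col 1, lands at row 4
Move 8: O drops in col 3, lands at row 4
Move 9: X drops in col 4, lands at row 4
Move 10: O drops in col 3, lands at row 3
Move 11: X drops in col 5, lands at row 5
Move 12: O drops in col 5, lands at row 4

Answer: .......
.......
.......
...O...
.XOOXO.
.XXXOXO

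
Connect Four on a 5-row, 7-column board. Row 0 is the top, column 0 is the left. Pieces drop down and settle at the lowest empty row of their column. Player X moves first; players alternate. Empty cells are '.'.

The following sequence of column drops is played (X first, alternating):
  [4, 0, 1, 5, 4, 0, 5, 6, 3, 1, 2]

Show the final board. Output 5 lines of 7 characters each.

Move 1: X drops in col 4, lands at row 4
Move 2: O drops in col 0, lands at row 4
Move 3: X drops in col 1, lands at row 4
Move 4: O drops in col 5, lands at row 4
Move 5: X drops in col 4, lands at row 3
Move 6: O drops in col 0, lands at row 3
Move 7: X drops in col 5, lands at row 3
Move 8: O drops in col 6, lands at row 4
Move 9: X drops in col 3, lands at row 4
Move 10: O drops in col 1, lands at row 3
Move 11: X drops in col 2, lands at row 4

Answer: .......
.......
.......
OO..XX.
OXXXXOO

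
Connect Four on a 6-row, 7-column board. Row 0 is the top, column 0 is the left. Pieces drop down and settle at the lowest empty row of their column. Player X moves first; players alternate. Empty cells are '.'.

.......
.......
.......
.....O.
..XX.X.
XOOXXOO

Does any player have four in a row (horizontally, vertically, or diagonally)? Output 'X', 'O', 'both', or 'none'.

none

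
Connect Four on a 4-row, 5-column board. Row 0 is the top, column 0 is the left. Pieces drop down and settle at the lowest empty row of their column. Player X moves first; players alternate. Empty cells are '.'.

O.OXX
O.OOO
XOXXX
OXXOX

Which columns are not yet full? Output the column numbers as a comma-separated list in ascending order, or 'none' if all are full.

Answer: 1

Derivation:
col 0: top cell = 'O' → FULL
col 1: top cell = '.' → open
col 2: top cell = 'O' → FULL
col 3: top cell = 'X' → FULL
col 4: top cell = 'X' → FULL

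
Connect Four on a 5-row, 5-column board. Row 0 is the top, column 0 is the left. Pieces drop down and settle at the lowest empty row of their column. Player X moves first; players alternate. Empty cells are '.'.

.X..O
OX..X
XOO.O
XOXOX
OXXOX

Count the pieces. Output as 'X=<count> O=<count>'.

X=10 O=9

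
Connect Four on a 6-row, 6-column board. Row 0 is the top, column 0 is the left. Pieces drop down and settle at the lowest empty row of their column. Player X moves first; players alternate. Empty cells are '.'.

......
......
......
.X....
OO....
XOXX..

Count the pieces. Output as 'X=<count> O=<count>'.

X=4 O=3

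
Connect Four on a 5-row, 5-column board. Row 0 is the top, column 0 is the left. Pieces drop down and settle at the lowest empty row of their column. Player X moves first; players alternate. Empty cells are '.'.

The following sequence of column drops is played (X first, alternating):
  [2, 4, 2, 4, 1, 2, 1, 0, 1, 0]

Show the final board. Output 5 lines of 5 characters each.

Answer: .....
.....
.XO..
OXX.O
OXX.O

Derivation:
Move 1: X drops in col 2, lands at row 4
Move 2: O drops in col 4, lands at row 4
Move 3: X drops in col 2, lands at row 3
Move 4: O drops in col 4, lands at row 3
Move 5: X drops in col 1, lands at row 4
Move 6: O drops in col 2, lands at row 2
Move 7: X drops in col 1, lands at row 3
Move 8: O drops in col 0, lands at row 4
Move 9: X drops in col 1, lands at row 2
Move 10: O drops in col 0, lands at row 3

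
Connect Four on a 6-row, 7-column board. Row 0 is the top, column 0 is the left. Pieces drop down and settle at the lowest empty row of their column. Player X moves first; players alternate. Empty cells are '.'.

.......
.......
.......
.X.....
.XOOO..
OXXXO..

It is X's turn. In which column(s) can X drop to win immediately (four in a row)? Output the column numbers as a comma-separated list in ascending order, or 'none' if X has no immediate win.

col 0: drop X → no win
col 1: drop X → WIN!
col 2: drop X → no win
col 3: drop X → no win
col 4: drop X → no win
col 5: drop X → no win
col 6: drop X → no win

Answer: 1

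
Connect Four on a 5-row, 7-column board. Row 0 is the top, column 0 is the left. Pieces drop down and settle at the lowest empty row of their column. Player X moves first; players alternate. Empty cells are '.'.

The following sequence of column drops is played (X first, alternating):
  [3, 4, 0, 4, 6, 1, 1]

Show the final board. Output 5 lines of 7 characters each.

Answer: .......
.......
.......
.X..O..
XO.XO.X

Derivation:
Move 1: X drops in col 3, lands at row 4
Move 2: O drops in col 4, lands at row 4
Move 3: X drops in col 0, lands at row 4
Move 4: O drops in col 4, lands at row 3
Move 5: X drops in col 6, lands at row 4
Move 6: O drops in col 1, lands at row 4
Move 7: X drops in col 1, lands at row 3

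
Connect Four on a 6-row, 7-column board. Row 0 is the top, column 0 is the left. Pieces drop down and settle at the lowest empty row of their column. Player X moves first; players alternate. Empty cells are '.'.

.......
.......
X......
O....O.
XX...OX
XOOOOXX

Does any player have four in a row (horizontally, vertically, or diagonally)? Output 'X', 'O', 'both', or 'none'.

O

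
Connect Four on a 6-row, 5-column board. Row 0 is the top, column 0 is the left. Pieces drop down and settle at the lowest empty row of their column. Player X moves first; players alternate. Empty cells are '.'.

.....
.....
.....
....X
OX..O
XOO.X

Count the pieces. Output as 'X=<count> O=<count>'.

X=4 O=4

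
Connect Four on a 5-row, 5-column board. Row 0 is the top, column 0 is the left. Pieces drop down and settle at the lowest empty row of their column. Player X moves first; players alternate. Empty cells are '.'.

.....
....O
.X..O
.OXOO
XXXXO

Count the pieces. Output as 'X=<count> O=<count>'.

X=6 O=6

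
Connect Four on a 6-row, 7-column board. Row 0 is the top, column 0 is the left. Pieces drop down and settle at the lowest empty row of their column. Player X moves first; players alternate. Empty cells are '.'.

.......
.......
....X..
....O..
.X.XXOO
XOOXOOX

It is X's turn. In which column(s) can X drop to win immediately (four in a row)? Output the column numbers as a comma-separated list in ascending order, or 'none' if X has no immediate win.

Answer: 2

Derivation:
col 0: drop X → no win
col 1: drop X → no win
col 2: drop X → WIN!
col 3: drop X → no win
col 4: drop X → no win
col 5: drop X → no win
col 6: drop X → no win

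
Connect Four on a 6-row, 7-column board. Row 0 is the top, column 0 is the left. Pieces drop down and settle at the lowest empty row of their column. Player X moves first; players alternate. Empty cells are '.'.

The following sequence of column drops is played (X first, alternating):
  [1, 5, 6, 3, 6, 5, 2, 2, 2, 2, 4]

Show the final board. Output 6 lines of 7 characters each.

Move 1: X drops in col 1, lands at row 5
Move 2: O drops in col 5, lands at row 5
Move 3: X drops in col 6, lands at row 5
Move 4: O drops in col 3, lands at row 5
Move 5: X drops in col 6, lands at row 4
Move 6: O drops in col 5, lands at row 4
Move 7: X drops in col 2, lands at row 5
Move 8: O drops in col 2, lands at row 4
Move 9: X drops in col 2, lands at row 3
Move 10: O drops in col 2, lands at row 2
Move 11: X drops in col 4, lands at row 5

Answer: .......
.......
..O....
..X....
..O..OX
.XXOXOX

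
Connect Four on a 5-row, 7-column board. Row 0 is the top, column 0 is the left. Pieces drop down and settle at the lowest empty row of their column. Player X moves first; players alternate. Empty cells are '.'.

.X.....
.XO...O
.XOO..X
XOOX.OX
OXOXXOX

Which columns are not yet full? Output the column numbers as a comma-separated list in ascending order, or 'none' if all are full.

Answer: 0,2,3,4,5,6

Derivation:
col 0: top cell = '.' → open
col 1: top cell = 'X' → FULL
col 2: top cell = '.' → open
col 3: top cell = '.' → open
col 4: top cell = '.' → open
col 5: top cell = '.' → open
col 6: top cell = '.' → open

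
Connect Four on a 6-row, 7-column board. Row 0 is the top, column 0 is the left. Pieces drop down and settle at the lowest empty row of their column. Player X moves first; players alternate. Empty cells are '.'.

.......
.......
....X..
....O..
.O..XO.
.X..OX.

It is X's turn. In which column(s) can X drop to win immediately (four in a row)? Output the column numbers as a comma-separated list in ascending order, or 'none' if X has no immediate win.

Answer: none

Derivation:
col 0: drop X → no win
col 1: drop X → no win
col 2: drop X → no win
col 3: drop X → no win
col 4: drop X → no win
col 5: drop X → no win
col 6: drop X → no win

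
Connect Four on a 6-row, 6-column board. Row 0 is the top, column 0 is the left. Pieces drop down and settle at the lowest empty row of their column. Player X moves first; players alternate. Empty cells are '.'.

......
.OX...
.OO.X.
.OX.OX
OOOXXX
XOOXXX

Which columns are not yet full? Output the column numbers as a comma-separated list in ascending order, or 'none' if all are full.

col 0: top cell = '.' → open
col 1: top cell = '.' → open
col 2: top cell = '.' → open
col 3: top cell = '.' → open
col 4: top cell = '.' → open
col 5: top cell = '.' → open

Answer: 0,1,2,3,4,5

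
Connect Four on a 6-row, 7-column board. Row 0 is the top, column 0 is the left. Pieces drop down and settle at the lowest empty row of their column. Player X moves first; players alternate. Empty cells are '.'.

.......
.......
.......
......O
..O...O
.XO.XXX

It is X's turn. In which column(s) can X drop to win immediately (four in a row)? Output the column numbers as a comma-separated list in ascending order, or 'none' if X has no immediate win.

Answer: 3

Derivation:
col 0: drop X → no win
col 1: drop X → no win
col 2: drop X → no win
col 3: drop X → WIN!
col 4: drop X → no win
col 5: drop X → no win
col 6: drop X → no win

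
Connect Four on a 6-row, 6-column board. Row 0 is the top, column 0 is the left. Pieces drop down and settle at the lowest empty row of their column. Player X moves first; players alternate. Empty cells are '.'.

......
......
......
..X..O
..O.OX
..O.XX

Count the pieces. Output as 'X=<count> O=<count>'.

X=4 O=4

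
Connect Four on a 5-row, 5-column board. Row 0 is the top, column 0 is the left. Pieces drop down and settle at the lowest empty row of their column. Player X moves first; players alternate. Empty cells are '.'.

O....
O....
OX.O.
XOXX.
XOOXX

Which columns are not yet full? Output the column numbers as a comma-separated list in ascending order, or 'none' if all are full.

col 0: top cell = 'O' → FULL
col 1: top cell = '.' → open
col 2: top cell = '.' → open
col 3: top cell = '.' → open
col 4: top cell = '.' → open

Answer: 1,2,3,4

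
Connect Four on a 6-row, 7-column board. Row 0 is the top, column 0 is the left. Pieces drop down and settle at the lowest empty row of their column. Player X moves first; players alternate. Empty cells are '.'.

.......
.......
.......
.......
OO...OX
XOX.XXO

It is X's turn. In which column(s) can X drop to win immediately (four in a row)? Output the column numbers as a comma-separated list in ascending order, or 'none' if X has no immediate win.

Answer: 3

Derivation:
col 0: drop X → no win
col 1: drop X → no win
col 2: drop X → no win
col 3: drop X → WIN!
col 4: drop X → no win
col 5: drop X → no win
col 6: drop X → no win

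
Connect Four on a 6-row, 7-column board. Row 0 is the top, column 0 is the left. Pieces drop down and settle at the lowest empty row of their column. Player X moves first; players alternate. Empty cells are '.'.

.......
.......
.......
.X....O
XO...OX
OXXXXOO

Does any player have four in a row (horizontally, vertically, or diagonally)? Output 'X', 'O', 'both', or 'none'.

X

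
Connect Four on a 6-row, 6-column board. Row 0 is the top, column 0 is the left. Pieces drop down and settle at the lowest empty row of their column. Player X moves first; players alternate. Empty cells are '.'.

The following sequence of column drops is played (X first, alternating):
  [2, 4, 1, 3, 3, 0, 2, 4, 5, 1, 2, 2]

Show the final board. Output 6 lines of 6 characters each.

Answer: ......
......
..O...
..X...
.OXXO.
OXXOOX

Derivation:
Move 1: X drops in col 2, lands at row 5
Move 2: O drops in col 4, lands at row 5
Move 3: X drops in col 1, lands at row 5
Move 4: O drops in col 3, lands at row 5
Move 5: X drops in col 3, lands at row 4
Move 6: O drops in col 0, lands at row 5
Move 7: X drops in col 2, lands at row 4
Move 8: O drops in col 4, lands at row 4
Move 9: X drops in col 5, lands at row 5
Move 10: O drops in col 1, lands at row 4
Move 11: X drops in col 2, lands at row 3
Move 12: O drops in col 2, lands at row 2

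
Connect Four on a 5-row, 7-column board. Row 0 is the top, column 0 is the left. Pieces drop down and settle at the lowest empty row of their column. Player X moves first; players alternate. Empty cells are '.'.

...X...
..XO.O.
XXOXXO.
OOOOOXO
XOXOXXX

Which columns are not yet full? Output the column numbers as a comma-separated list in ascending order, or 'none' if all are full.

Answer: 0,1,2,4,5,6

Derivation:
col 0: top cell = '.' → open
col 1: top cell = '.' → open
col 2: top cell = '.' → open
col 3: top cell = 'X' → FULL
col 4: top cell = '.' → open
col 5: top cell = '.' → open
col 6: top cell = '.' → open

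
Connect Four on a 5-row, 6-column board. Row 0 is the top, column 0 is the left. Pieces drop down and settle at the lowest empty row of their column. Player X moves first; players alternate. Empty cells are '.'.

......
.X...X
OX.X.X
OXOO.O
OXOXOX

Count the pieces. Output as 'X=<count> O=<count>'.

X=9 O=8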